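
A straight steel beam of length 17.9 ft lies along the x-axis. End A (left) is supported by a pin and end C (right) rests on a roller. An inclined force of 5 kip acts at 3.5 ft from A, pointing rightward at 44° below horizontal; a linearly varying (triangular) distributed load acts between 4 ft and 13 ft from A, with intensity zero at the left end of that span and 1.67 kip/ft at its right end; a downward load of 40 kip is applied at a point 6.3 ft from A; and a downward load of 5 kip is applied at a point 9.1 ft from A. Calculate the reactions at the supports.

A_x = -3.597 kip, A_y = 34.49 kip, C_y = 21.50 kip

Resultant of the triangular load: ½ × 1.67 × 9 = 7.515 kip, acting at 10 ft from A (one-third of the span from the peak).
Taking moments about A: C_y·17.9 − 5·sin44°·3.5 − (½·1.67·9)·10 − 40·6.3 − 5·9.1 = 0 → C_y = 384.807/17.9 = 21.4976 ≈ 21.50 kip.
ΣF_y = 0: A_y + 21.4976 − 5·sin44° − ½·1.67·9 − 40 − 5 = 0 → A_y = 34.49 kip.
ΣF_x = 0: A_x + 5·cos44° = 0 → A_x = -3.597 kip.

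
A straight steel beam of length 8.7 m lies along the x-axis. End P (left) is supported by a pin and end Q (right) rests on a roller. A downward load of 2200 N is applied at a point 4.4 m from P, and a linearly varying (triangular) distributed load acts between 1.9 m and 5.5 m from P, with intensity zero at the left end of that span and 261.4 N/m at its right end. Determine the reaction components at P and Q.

Resultant of the triangular load: ½ × 261.4 × 3.6 = 470.52 N, acting at 4.3 m from P (one-third of the span from the peak).
ΣM about P: Q_y·8.7 − 2200·4.4 − (½·261.4·3.6)·4.3 = 0 → Q_y = 11703.236/8.7 = 1345.2 ≈ 1345 N.
ΣF_y = 0: P_y + 1345.2 − 2200 − ½·261.4·3.6 = 0 → P_y = 1325 N.
ΣF_x = 0: no horizontal applied forces, so P_x = 0.

P_x = 0, P_y = 1325 N, Q_y = 1345 N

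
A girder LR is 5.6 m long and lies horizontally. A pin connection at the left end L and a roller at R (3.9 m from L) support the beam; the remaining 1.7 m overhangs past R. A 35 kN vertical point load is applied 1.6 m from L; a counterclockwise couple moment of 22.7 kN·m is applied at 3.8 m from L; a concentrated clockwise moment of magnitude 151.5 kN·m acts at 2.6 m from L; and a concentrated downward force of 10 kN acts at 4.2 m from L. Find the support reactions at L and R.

L_x = 0, L_y = -13.15 kN, R_y = 58.15 kN

Moments about L: R_y·3.9 − 35·1.6 + 22.7 − 151.5 − 10·4.2 = 0 → R_y = 226.8/3.9 = 58.1538 ≈ 58.15 kN.
ΣF_y = 0: L_y + 58.1538 − 35 − 10 = 0 → L_y = -13.15 kN.
ΣF_x = 0: no horizontal applied forces, so L_x = 0.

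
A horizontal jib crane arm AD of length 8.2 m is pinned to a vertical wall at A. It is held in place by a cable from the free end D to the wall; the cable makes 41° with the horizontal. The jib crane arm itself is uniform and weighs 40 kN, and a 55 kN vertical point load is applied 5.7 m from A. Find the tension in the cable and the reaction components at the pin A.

T = 88.76 kN, A_x = 66.99 kN, A_y = 36.77 kN

ΣM about A: T·sin41°·8.2 − 40·4.1 − 55·5.7 = 0 → T = 477.5/(8.2·0.656059) = 88.7599 ≈ 88.76 kN.
ΣF_x = 0: A_x − T·cos41° = 0 → A_x = 88.7599 × 0.75471 = 66.99 kN.
ΣF_y = 0: A_y + T·sin41° − 40 − 55 = 0 → A_y = 95 − 88.7599 × 0.656059 = 36.77 kN.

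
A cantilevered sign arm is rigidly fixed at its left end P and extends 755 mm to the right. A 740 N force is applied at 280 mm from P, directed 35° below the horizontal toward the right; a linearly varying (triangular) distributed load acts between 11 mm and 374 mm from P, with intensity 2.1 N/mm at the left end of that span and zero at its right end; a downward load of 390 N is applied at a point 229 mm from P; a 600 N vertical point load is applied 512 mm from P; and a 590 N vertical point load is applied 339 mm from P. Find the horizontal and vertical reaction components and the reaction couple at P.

P_x = -606.2 N, P_y = 2386 N, M_P = 765700 N·mm

Resultant of the triangular load: ½ × 2.1 × 363 = 381.15 N, acting at 132 mm from P (one-third of the span from the peak).
ΣF_x = 0: P_x + 740·cos35° = 0 → P_x = -606.2 N.
ΣF_y = 0: P_y − 740·sin35° − ½·2.1·363 − 390 − 600 − 590 = 0 → P_y = 2386 N.
ΣM about P: M_P − 740·sin35°·280 − (½·2.1·363)·132 − 390·229 − 600·512 − 590·339 = 0 → M_P = 765700 N·mm.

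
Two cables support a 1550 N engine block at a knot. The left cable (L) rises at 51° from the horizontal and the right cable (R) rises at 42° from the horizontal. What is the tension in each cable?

ΣF_x = 0: −T_L·cos51° + T_R·cos42° = 0 → T_R = 0.846834·T_L.
ΣF_y = 0: T_L·sin51° + T_R·sin42° = 1550.
Substitute: T_L·(0.777146 + 0.846834·0.669131) = 1550 → T_L = 1153.45 ≈ 1153 N.
Then T_R = 0.846834 × 1153.45 = 976.8 N.

T_L = 1153 N, T_R = 976.8 N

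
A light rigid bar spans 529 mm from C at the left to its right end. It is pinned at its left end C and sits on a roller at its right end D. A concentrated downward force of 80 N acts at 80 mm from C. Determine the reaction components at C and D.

C_x = 0, C_y = 67.90 N, D_y = 12.10 N

ΣM about C: D_y·529 − 80·80 = 0 → D_y = 6400/529 = 12.0983 ≈ 12.10 N.
ΣF_y = 0: C_y + 12.0983 − 80 = 0 → C_y = 67.90 N.
ΣF_x = 0: no horizontal applied forces, so C_x = 0.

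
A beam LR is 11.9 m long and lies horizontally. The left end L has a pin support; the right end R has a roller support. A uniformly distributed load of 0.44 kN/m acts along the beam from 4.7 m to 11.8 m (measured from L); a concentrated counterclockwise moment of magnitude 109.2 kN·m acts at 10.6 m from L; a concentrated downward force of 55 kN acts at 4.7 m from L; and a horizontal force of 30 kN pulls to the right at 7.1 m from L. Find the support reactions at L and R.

Resultant of the distributed load: 0.44 × 7.1 = 3.124 kN at 8.25 m from L.
Taking moments about L: R_y·11.9 − (0.44·7.1)·8.25 + 109.2 − 55·4.7 = 0 → R_y = 175.073/11.9 = 14.712 ≈ 14.71 kN.
ΣF_y = 0: L_y + 14.712 − 0.44·7.1 − 55 = 0 → L_y = 43.41 kN.
ΣF_x = 0: L_x + 30 = 0 → L_x = -30.00 kN.

L_x = -30.00 kN, L_y = 43.41 kN, R_y = 14.71 kN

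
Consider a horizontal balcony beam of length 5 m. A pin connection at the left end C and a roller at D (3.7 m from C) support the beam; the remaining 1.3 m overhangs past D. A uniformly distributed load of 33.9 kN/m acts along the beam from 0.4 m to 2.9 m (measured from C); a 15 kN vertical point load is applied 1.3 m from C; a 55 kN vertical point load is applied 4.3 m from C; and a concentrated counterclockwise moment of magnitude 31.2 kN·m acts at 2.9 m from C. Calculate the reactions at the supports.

Resultant of the distributed load: 33.9 × 2.5 = 84.75 kN at 1.65 m from C.
ΣM about C: D_y·3.7 − (33.9·2.5)·1.65 − 15·1.3 − 55·4.3 + 31.2 = 0 → D_y = 364.6375/3.7 = 98.5507 ≈ 98.55 kN.
ΣF_y = 0: C_y + 98.5507 − 33.9·2.5 − 15 − 55 = 0 → C_y = 56.20 kN.
ΣF_x = 0: no horizontal applied forces, so C_x = 0.

C_x = 0, C_y = 56.20 kN, D_y = 98.55 kN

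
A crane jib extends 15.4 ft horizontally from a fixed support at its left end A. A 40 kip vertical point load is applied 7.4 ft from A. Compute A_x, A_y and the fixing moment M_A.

ΣF_x = 0: A_x = 0.
ΣF_y = 0: A_y − 40 = 0 → A_y = 40.00 kip.
ΣM about A: M_A − 40·7.4 = 0 → M_A = 296.0 kip·ft.

A_x = 0, A_y = 40.00 kip, M_A = 296.0 kip·ft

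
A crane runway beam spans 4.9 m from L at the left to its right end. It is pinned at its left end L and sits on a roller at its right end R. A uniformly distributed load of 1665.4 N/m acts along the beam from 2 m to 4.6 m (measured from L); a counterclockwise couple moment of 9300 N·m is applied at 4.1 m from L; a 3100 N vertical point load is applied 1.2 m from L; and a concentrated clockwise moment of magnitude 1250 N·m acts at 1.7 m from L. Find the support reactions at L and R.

L_x = 0, L_y = 5398 N, R_y = 2032 N

Resultant of the distributed load: 1665.4 × 2.6 = 4330.04 N at 3.3 m from L.
Taking moments about L: R_y·4.9 − (1665.4·2.6)·3.3 + 9300 − 3100·1.2 − 1250 = 0 → R_y = 9959.132/4.9 = 2032.48 ≈ 2032 N.
ΣF_y = 0: L_y + 2032.48 − 1665.4·2.6 − 3100 = 0 → L_y = 5398 N.
ΣF_x = 0: no horizontal applied forces, so L_x = 0.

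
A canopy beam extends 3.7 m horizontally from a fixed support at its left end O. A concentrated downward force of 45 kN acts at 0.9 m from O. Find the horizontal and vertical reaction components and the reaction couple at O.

O_x = 0, O_y = 45.00 kN, M_O = 40.50 kN·m

ΣF_x = 0: O_x = 0.
ΣF_y = 0: O_y − 45 = 0 → O_y = 45.00 kN.
ΣM about O: M_O − 45·0.9 = 0 → M_O = 40.50 kN·m.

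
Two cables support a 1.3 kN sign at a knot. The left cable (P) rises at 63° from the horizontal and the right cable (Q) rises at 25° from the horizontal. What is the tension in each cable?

ΣF_x = 0: −T_P·cos63° + T_Q·cos25° = 0 → T_Q = 0.500923·T_P.
ΣF_y = 0: T_P·sin63° + T_Q·sin25° = 1.3.
Substitute: T_P·(0.891007 + 0.500923·0.422618) = 1.3 → T_P = 1.17892 ≈ 1.179 kN.
Then T_Q = 0.500923 × 1.17892 = 0.5905 kN.

T_P = 1.179 kN, T_Q = 0.5905 kN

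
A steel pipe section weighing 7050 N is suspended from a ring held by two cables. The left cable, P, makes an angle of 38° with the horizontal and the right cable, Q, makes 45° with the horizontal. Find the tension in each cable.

ΣF_x = 0: −T_P·cos38° + T_Q·cos45° = 0 → T_Q = 1.11442·T_P.
ΣF_y = 0: T_P·sin38° + T_Q·sin45° = 7050.
Substitute: T_P·(0.615661 + 1.11442·0.707107) = 7050 → T_P = 5022.53 ≈ 5023 N.
Then T_Q = 1.11442 × 5022.53 = 5597 N.

T_P = 5023 N, T_Q = 5597 N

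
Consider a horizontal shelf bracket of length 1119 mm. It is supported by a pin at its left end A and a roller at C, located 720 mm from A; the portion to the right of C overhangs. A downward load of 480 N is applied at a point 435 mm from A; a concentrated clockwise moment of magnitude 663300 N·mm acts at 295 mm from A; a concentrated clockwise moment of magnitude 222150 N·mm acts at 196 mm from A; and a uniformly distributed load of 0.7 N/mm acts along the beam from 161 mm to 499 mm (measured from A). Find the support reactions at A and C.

Resultant of the distributed load: 0.7 × 338 = 236.6 N at 330 mm from A.
Moments about A: C_y·720 − 480·435 − 663300 − 222150 − (0.7·338)·330 = 0 → C_y = 1172328/720 = 1628.23 ≈ 1628 N.
ΣF_y = 0: A_y + 1628.23 − 480 − 0.7·338 = 0 → A_y = -911.6 N.
ΣF_x = 0: no horizontal applied forces, so A_x = 0.

A_x = 0, A_y = -911.6 N, C_y = 1628 N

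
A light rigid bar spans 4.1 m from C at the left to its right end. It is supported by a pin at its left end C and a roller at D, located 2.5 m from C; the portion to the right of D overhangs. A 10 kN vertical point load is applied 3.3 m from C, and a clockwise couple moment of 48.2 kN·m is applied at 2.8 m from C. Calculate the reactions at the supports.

Moments about C: D_y·2.5 − 10·3.3 − 48.2 = 0 → D_y = 81.2/2.5 = 32.48 kN.
ΣF_y = 0: C_y + 32.48 − 10 = 0 → C_y = -22.48 kN.
ΣF_x = 0: no horizontal applied forces, so C_x = 0.

C_x = 0, C_y = -22.48 kN, D_y = 32.48 kN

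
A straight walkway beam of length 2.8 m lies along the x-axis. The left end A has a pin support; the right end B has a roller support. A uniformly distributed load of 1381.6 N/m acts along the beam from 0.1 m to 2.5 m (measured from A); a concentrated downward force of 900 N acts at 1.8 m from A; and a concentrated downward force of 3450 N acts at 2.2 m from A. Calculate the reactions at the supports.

Resultant of the distributed load: 1381.6 × 2.4 = 3315.84 N at 1.3 m from A.
ΣM about A: B_y·2.8 − (1381.6·2.4)·1.3 − 900·1.8 − 3450·2.2 = 0 → B_y = 13520.592/2.8 = 4828.78 ≈ 4829 N.
ΣF_y = 0: A_y + 4828.78 − 1381.6·2.4 − 900 − 3450 = 0 → A_y = 2837 N.
ΣF_x = 0: no horizontal applied forces, so A_x = 0.

A_x = 0, A_y = 2837 N, B_y = 4829 N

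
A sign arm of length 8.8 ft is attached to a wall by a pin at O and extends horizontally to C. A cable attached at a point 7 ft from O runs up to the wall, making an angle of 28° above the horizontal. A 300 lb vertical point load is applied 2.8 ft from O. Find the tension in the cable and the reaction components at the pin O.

T = 255.6 lb, O_x = 225.7 lb, O_y = 180.0 lb

ΣM about O: T·sin28°·7 − 300·2.8 = 0 → T = 840/(7·0.469472) = 255.606 ≈ 255.6 lb.
ΣF_x = 0: O_x − T·cos28° = 0 → O_x = 255.606 × 0.882948 = 225.7 lb.
ΣF_y = 0: O_y + T·sin28° − 300 = 0 → O_y = 300 − 255.606 × 0.469472 = 180.0 lb.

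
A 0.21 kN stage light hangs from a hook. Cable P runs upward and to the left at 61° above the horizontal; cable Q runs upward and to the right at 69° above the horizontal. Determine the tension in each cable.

ΣF_x = 0: −T_P·cos61° + T_Q·cos69° = 0 → T_Q = 1.35283·T_P.
ΣF_y = 0: T_P·sin61° + T_Q·sin69° = 0.21.
Substitute: T_P·(0.87462 + 1.35283·0.93358) = 0.21 → T_P = 0.0982412 ≈ 0.09824 kN.
Then T_Q = 1.35283 × 0.0982412 = 0.1329 kN.

T_P = 0.09824 kN, T_Q = 0.1329 kN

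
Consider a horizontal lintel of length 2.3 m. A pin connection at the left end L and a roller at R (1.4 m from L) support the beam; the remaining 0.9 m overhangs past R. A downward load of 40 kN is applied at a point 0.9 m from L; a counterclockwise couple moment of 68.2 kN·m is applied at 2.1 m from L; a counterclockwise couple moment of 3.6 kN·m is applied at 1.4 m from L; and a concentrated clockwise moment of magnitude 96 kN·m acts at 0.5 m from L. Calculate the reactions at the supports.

L_x = 0, L_y = -3.000 kN, R_y = 43.00 kN

Taking moments about L: R_y·1.4 − 40·0.9 + 68.2 + 3.6 − 96 = 0 → R_y = 60.2/1.4 = 43.00 kN.
ΣF_y = 0: L_y + 43 − 40 = 0 → L_y = -3.000 kN.
ΣF_x = 0: no horizontal applied forces, so L_x = 0.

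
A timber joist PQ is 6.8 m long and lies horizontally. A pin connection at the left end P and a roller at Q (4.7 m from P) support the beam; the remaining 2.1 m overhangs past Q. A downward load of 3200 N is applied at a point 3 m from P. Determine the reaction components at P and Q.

P_x = 0, P_y = 1157 N, Q_y = 2043 N

Moments about P: Q_y·4.7 − 3200·3 = 0 → Q_y = 9600/4.7 = 2042.55 ≈ 2043 N.
ΣF_y = 0: P_y + 2042.55 − 3200 = 0 → P_y = 1157 N.
ΣF_x = 0: no horizontal applied forces, so P_x = 0.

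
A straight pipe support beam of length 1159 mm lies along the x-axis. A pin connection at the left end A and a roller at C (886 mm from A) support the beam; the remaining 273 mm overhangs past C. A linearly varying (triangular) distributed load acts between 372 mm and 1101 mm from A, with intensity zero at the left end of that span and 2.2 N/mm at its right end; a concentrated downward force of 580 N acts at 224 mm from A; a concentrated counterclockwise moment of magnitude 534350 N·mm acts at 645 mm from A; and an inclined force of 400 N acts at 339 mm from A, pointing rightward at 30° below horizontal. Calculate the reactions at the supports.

A_x = -346.4 N, A_y = 1185 N, C_y = 396.6 N

Resultant of the triangular load: ½ × 2.2 × 729 = 801.9 N, acting at 858 mm from A (one-third of the span from the peak).
Taking moments about A: C_y·886 − (½·2.2·729)·858 − 580·224 + 534350 − 400·sin30°·339 = 0 → C_y = 351400.2/886 = 396.614 ≈ 396.6 N.
ΣF_y = 0: A_y + 396.614 − ½·2.2·729 − 580 − 400·sin30° = 0 → A_y = 1185 N.
ΣF_x = 0: A_x + 400·cos30° = 0 → A_x = -346.4 N.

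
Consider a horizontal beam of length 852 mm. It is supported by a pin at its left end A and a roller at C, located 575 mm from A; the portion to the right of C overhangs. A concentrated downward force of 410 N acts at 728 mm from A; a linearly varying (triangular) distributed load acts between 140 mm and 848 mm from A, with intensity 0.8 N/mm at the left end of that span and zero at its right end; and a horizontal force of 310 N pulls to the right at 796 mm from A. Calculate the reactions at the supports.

Resultant of the triangular load: ½ × 0.8 × 708 = 283.2 N, acting at 376 mm from A (one-third of the span from the peak).
Taking moments about A: C_y·575 − 410·728 − (½·0.8·708)·376 = 0 → C_y = 404963.2/575 = 704.284 ≈ 704.3 N.
ΣF_y = 0: A_y + 704.284 − 410 − ½·0.8·708 = 0 → A_y = -11.08 N.
ΣF_x = 0: A_x + 310 = 0 → A_x = -310.0 N.

A_x = -310.0 N, A_y = -11.08 N, C_y = 704.3 N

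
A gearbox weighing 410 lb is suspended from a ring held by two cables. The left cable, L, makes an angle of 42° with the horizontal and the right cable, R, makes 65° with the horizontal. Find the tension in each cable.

T_L = 181.2 lb, T_R = 318.6 lb

ΣF_x = 0: −T_L·cos42° + T_R·cos65° = 0 → T_R = 1.75843·T_L.
ΣF_y = 0: T_L·sin42° + T_R·sin65° = 410.
Substitute: T_L·(0.669131 + 1.75843·0.906308) = 410 → T_L = 181.191 ≈ 181.2 lb.
Then T_R = 1.75843 × 181.191 = 318.6 lb.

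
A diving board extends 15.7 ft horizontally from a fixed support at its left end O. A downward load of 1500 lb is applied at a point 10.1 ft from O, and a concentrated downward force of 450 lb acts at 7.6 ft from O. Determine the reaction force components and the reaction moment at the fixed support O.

ΣF_x = 0: O_x = 0.
ΣF_y = 0: O_y − 1500 − 450 = 0 → O_y = 1950 lb.
ΣM about O: M_O − 1500·10.1 − 450·7.6 = 0 → M_O = 18570 lb·ft.

O_x = 0, O_y = 1950 lb, M_O = 18570 lb·ft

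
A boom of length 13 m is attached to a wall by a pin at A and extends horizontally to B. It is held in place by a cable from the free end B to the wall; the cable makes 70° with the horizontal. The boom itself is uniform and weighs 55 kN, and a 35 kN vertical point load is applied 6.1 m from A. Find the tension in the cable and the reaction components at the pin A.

T = 46.74 kN, A_x = 15.99 kN, A_y = 46.08 kN

ΣM about A: T·sin70°·13 − 55·6.5 − 35·6.1 = 0 → T = 571/(13·0.939693) = 46.7419 ≈ 46.74 kN.
ΣF_x = 0: A_x − T·cos70° = 0 → A_x = 46.7419 × 0.34202 = 15.99 kN.
ΣF_y = 0: A_y + T·sin70° − 55 − 35 = 0 → A_y = 90 − 46.7419 × 0.939693 = 46.08 kN.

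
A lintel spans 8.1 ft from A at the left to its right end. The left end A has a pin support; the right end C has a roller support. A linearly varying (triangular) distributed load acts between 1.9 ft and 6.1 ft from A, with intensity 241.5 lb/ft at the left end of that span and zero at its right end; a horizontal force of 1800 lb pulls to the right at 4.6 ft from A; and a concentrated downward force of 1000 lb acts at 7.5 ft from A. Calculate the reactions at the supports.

A_x = -1800 lb, A_y = 374.6 lb, C_y = 1133 lb

Resultant of the triangular load: ½ × 241.5 × 4.2 = 507.15 lb, acting at 3.3 ft from A (one-third of the span from the peak).
ΣM about A: C_y·8.1 − (½·241.5·4.2)·3.3 − 1000·7.5 = 0 → C_y = 9173.595/8.1 = 1132.54 ≈ 1133 lb.
ΣF_y = 0: A_y + 1132.54 − ½·241.5·4.2 − 1000 = 0 → A_y = 374.6 lb.
ΣF_x = 0: A_x + 1800 = 0 → A_x = -1800 lb.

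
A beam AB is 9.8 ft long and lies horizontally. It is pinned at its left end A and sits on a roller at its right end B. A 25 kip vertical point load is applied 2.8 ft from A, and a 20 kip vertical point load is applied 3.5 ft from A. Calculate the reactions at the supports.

Moments about A: B_y·9.8 − 25·2.8 − 20·3.5 = 0 → B_y = 140/9.8 = 14.2857 ≈ 14.29 kip.
ΣF_y = 0: A_y + 14.2857 − 25 − 20 = 0 → A_y = 30.71 kip.
ΣF_x = 0: no horizontal applied forces, so A_x = 0.

A_x = 0, A_y = 30.71 kip, B_y = 14.29 kip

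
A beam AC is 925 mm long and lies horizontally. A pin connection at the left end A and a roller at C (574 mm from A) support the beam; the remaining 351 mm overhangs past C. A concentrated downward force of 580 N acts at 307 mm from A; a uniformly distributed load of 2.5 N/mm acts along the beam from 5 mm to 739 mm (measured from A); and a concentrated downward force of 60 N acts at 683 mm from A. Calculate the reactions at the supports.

Resultant of the distributed load: 2.5 × 734 = 1835 N at 372 mm from A.
Moments about A: C_y·574 − 580·307 − (2.5·734)·372 − 60·683 = 0 → C_y = 901660/574 = 1570.84 ≈ 1571 N.
ΣF_y = 0: A_y + 1570.84 − 580 − 2.5·734 − 60 = 0 → A_y = 904.2 N.
ΣF_x = 0: no horizontal applied forces, so A_x = 0.

A_x = 0, A_y = 904.2 N, C_y = 1571 N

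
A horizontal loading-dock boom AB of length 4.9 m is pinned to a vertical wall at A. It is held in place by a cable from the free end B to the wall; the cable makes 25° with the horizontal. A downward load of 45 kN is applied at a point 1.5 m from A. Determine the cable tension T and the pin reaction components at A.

ΣM about A: T·sin25°·4.9 − 45·1.5 = 0 → T = 67.5/(4.9·0.422618) = 32.5957 ≈ 32.60 kN.
ΣF_x = 0: A_x − T·cos25° = 0 → A_x = 32.5957 × 0.906308 = 29.54 kN.
ΣF_y = 0: A_y + T·sin25° − 45 = 0 → A_y = 45 − 32.5957 × 0.422618 = 31.22 kN.

T = 32.60 kN, A_x = 29.54 kN, A_y = 31.22 kN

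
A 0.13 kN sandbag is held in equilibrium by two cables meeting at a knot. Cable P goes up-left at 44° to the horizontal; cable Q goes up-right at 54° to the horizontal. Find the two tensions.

ΣF_x = 0: −T_P·cos44° + T_Q·cos54° = 0 → T_Q = 1.22381·T_P.
ΣF_y = 0: T_P·sin44° + T_Q·sin54° = 0.13.
Substitute: T_P·(0.694658 + 1.22381·0.809017) = 0.13 → T_P = 0.0771632 ≈ 0.07716 kN.
Then T_Q = 1.22381 × 0.0771632 = 0.09443 kN.

T_P = 0.07716 kN, T_Q = 0.09443 kN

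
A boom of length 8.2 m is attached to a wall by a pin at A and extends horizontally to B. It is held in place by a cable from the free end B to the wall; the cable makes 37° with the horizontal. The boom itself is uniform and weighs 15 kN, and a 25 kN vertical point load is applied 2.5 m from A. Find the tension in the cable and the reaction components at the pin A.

T = 25.13 kN, A_x = 20.07 kN, A_y = 24.88 kN

ΣM about A: T·sin37°·8.2 − 15·4.1 − 25·2.5 = 0 → T = 124/(8.2·0.601815) = 25.1272 ≈ 25.13 kN.
ΣF_x = 0: A_x − T·cos37° = 0 → A_x = 25.1272 × 0.798636 = 20.07 kN.
ΣF_y = 0: A_y + T·sin37° − 15 − 25 = 0 → A_y = 40 − 25.1272 × 0.601815 = 24.88 kN.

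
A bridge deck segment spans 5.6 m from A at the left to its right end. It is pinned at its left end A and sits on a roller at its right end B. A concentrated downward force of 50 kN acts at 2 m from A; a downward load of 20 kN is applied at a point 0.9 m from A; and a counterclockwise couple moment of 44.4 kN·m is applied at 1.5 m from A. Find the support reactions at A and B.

A_x = 0, A_y = 56.86 kN, B_y = 13.14 kN

Taking moments about A: B_y·5.6 − 50·2 − 20·0.9 + 44.4 = 0 → B_y = 73.6/5.6 = 13.1429 ≈ 13.14 kN.
ΣF_y = 0: A_y + 13.1429 − 50 − 20 = 0 → A_y = 56.86 kN.
ΣF_x = 0: no horizontal applied forces, so A_x = 0.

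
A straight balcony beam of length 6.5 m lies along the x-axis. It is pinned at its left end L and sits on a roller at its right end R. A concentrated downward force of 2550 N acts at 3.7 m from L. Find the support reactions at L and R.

L_x = 0, L_y = 1098 N, R_y = 1452 N

Moments about L: R_y·6.5 − 2550·3.7 = 0 → R_y = 9435/6.5 = 1451.54 ≈ 1452 N.
ΣF_y = 0: L_y + 1451.54 − 2550 = 0 → L_y = 1098 N.
ΣF_x = 0: no horizontal applied forces, so L_x = 0.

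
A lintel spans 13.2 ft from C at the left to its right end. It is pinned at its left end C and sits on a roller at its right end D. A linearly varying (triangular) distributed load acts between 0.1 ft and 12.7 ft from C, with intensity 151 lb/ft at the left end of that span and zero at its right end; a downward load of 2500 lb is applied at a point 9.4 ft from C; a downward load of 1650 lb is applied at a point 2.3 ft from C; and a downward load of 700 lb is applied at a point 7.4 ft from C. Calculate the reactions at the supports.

C_x = 0, C_y = 3031 lb, D_y = 2770 lb

Resultant of the triangular load: ½ × 151 × 12.6 = 951.3 lb, acting at 4.3 ft from C (one-third of the span from the peak).
Taking moments about C: D_y·13.2 − (½·151·12.6)·4.3 − 2500·9.4 − 1650·2.3 − 700·7.4 = 0 → D_y = 36565.59/13.2 = 2770.12 ≈ 2770 lb.
ΣF_y = 0: C_y + 2770.12 − ½·151·12.6 − 2500 − 1650 − 700 = 0 → C_y = 3031 lb.
ΣF_x = 0: no horizontal applied forces, so C_x = 0.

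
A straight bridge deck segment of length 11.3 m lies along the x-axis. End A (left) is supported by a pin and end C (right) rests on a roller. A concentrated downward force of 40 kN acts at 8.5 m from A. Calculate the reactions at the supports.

Moments about A: C_y·11.3 − 40·8.5 = 0 → C_y = 340/11.3 = 30.0885 ≈ 30.09 kN.
ΣF_y = 0: A_y + 30.0885 − 40 = 0 → A_y = 9.912 kN.
ΣF_x = 0: no horizontal applied forces, so A_x = 0.

A_x = 0, A_y = 9.912 kN, C_y = 30.09 kN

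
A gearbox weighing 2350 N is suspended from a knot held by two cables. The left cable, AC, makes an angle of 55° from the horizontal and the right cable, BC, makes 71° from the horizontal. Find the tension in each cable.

T_AC = 945.7 N, T_BC = 1666 N

ΣF_x = 0: −T_AC·cos55° + T_BC·cos71° = 0 → T_BC = 1.76177·T_AC.
ΣF_y = 0: T_AC·sin55° + T_BC·sin71° = 2350.
Substitute: T_AC·(0.819152 + 1.76177·0.945519) = 2350 → T_AC = 945.697 ≈ 945.7 N.
Then T_BC = 1.76177 × 945.697 = 1666 N.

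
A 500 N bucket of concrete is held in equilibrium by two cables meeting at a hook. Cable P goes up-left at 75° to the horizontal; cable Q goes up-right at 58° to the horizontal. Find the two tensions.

T_P = 362.3 N, T_Q = 176.9 N

ΣF_x = 0: −T_P·cos75° + T_Q·cos58° = 0 → T_Q = 0.488412·T_P.
ΣF_y = 0: T_P·sin75° + T_Q·sin58° = 500.
Substitute: T_P·(0.965926 + 0.488412·0.848048) = 500 → T_P = 362.287 ≈ 362.3 N.
Then T_Q = 0.488412 × 362.287 = 176.9 N.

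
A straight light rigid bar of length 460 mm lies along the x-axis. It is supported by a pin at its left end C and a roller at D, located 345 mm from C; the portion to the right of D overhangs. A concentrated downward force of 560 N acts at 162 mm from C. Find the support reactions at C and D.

C_x = 0, C_y = 297.0 N, D_y = 263.0 N

ΣM about C: D_y·345 − 560·162 = 0 → D_y = 90720/345 = 262.957 ≈ 263.0 N.
ΣF_y = 0: C_y + 262.957 − 560 = 0 → C_y = 297.0 N.
ΣF_x = 0: no horizontal applied forces, so C_x = 0.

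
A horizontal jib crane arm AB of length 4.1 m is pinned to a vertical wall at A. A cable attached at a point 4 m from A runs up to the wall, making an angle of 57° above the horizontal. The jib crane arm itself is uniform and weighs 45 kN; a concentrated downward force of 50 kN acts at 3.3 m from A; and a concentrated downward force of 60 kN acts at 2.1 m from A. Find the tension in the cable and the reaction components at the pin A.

ΣM about A: T·sin57°·4 − 45·2.05 − 50·3.3 − 60·2.1 = 0 → T = 383.25/(4·0.838671) = 114.243 ≈ 114.2 kN.
ΣF_x = 0: A_x − T·cos57° = 0 → A_x = 114.243 × 0.544639 = 62.22 kN.
ΣF_y = 0: A_y + T·sin57° − 45 − 50 − 60 = 0 → A_y = 155 − 114.243 × 0.838671 = 59.19 kN.

T = 114.2 kN, A_x = 62.22 kN, A_y = 59.19 kN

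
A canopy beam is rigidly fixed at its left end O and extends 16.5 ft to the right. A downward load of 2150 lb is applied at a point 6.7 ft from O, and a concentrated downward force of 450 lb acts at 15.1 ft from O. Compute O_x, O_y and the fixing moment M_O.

ΣF_x = 0: O_x = 0.
ΣF_y = 0: O_y − 2150 − 450 = 0 → O_y = 2600 lb.
ΣM about O: M_O − 2150·6.7 − 450·15.1 = 0 → M_O = 21200 lb·ft.

O_x = 0, O_y = 2600 lb, M_O = 21200 lb·ft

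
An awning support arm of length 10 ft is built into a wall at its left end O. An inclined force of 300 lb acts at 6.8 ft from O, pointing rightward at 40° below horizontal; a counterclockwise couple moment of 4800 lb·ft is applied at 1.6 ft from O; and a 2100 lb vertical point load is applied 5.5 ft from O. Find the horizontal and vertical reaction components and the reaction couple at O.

O_x = -229.8 lb, O_y = 2293 lb, M_O = 8061 lb·ft

ΣF_x = 0: O_x + 300·cos40° = 0 → O_x = -229.8 lb.
ΣF_y = 0: O_y − 300·sin40° − 2100 = 0 → O_y = 2293 lb.
ΣM about O: M_O − 300·sin40°·6.8 + 4800 − 2100·5.5 = 0 → M_O = 8061 lb·ft.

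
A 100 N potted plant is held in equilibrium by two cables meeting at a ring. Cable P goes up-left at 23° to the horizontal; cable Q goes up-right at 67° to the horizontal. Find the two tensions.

ΣF_x = 0: −T_P·cos23° + T_Q·cos67° = 0 → T_Q = 2.35585·T_P.
ΣF_y = 0: T_P·sin23° + T_Q·sin67° = 100.
Substitute: T_P·(0.390731 + 2.35585·0.920505) = 100 → T_P = 39.0731 ≈ 39.07 N.
Then T_Q = 2.35585 × 39.0731 = 92.05 N.

T_P = 39.07 N, T_Q = 92.05 N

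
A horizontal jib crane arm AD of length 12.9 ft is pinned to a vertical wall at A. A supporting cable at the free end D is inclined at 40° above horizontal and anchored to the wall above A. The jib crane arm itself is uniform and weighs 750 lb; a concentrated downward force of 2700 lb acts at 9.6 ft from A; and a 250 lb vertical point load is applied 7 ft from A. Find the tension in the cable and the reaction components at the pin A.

T = 3920 lb, A_x = 3003 lb, A_y = 1180 lb

ΣM about A: T·sin40°·12.9 − 750·6.45 − 2700·9.6 − 250·7 = 0 → T = 32507.5/(12.9·0.642788) = 3920.36 ≈ 3920 lb.
ΣF_x = 0: A_x − T·cos40° = 0 → A_x = 3920.36 × 0.766044 = 3003 lb.
ΣF_y = 0: A_y + T·sin40° − 750 − 2700 − 250 = 0 → A_y = 3700 − 3920.36 × 0.642788 = 1180 lb.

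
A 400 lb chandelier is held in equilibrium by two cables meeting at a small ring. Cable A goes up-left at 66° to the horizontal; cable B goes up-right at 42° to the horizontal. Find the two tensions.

ΣF_x = 0: −T_A·cos66° + T_B·cos42° = 0 → T_B = 0.547318·T_A.
ΣF_y = 0: T_A·sin66° + T_B·sin42° = 400.
Substitute: T_A·(0.913545 + 0.547318·0.669131) = 400 → T_A = 312.556 ≈ 312.6 lb.
Then T_B = 0.547318 × 312.556 = 171.1 lb.

T_A = 312.6 lb, T_B = 171.1 lb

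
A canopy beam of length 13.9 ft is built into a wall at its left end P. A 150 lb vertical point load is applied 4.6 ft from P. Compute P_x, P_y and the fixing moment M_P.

ΣF_x = 0: P_x = 0.
ΣF_y = 0: P_y − 150 = 0 → P_y = 150.0 lb.
ΣM about P: M_P − 150·4.6 = 0 → M_P = 690.0 lb·ft.

P_x = 0, P_y = 150.0 lb, M_P = 690.0 lb·ft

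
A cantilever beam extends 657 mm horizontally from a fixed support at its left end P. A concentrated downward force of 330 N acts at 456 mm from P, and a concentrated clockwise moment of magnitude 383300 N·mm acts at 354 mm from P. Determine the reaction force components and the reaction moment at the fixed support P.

ΣF_x = 0: P_x = 0.
ΣF_y = 0: P_y − 330 = 0 → P_y = 330.0 N.
ΣM about P: M_P − 330·456 − 383300 = 0 → M_P = 533800 N·mm.

P_x = 0, P_y = 330.0 N, M_P = 533800 N·mm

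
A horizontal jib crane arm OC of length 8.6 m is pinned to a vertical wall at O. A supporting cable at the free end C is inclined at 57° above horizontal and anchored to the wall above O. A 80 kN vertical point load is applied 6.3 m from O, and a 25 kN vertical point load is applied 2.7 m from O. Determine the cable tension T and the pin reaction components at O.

ΣM about O: T·sin57°·8.6 − 80·6.3 − 25·2.7 = 0 → T = 571.5/(8.6·0.838671) = 79.2367 ≈ 79.24 kN.
ΣF_x = 0: O_x − T·cos57° = 0 → O_x = 79.2367 × 0.544639 = 43.16 kN.
ΣF_y = 0: O_y + T·sin57° − 80 − 25 = 0 → O_y = 105 − 79.2367 × 0.838671 = 38.55 kN.

T = 79.24 kN, O_x = 43.16 kN, O_y = 38.55 kN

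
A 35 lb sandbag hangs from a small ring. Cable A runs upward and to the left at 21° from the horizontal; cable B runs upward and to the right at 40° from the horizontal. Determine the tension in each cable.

T_A = 30.66 lb, T_B = 37.36 lb

ΣF_x = 0: −T_A·cos21° + T_B·cos40° = 0 → T_B = 1.2187·T_A.
ΣF_y = 0: T_A·sin21° + T_B·sin40° = 35.
Substitute: T_A·(0.358368 + 1.2187·0.642788) = 35 → T_A = 30.6551 ≈ 30.66 lb.
Then T_B = 1.2187 × 30.6551 = 37.36 lb.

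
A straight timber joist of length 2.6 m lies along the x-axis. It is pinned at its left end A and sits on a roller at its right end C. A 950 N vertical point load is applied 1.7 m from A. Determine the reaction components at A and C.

A_x = 0, A_y = 328.8 N, C_y = 621.2 N

Moments about A: C_y·2.6 − 950·1.7 = 0 → C_y = 1615/2.6 = 621.154 ≈ 621.2 N.
ΣF_y = 0: A_y + 621.154 − 950 = 0 → A_y = 328.8 N.
ΣF_x = 0: no horizontal applied forces, so A_x = 0.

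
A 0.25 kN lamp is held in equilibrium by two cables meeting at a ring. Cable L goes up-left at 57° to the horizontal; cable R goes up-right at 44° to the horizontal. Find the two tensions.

T_L = 0.1832 kN, T_R = 0.1387 kN

ΣF_x = 0: −T_L·cos57° + T_R·cos44° = 0 → T_R = 0.757137·T_L.
ΣF_y = 0: T_L·sin57° + T_R·sin44° = 0.25.
Substitute: T_L·(0.838671 + 0.757137·0.694658) = 0.25 → T_L = 0.183201 ≈ 0.1832 kN.
Then T_R = 0.757137 × 0.183201 = 0.1387 kN.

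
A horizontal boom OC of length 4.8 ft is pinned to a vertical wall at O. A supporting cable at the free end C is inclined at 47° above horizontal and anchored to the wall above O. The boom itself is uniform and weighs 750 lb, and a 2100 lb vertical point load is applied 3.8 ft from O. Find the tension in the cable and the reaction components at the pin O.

ΣM about O: T·sin47°·4.8 − 750·2.4 − 2100·3.8 = 0 → T = 9780/(4.8·0.731354) = 2785.93 ≈ 2786 lb.
ΣF_x = 0: O_x − T·cos47° = 0 → O_x = 2785.93 × 0.681998 = 1900 lb.
ΣF_y = 0: O_y + T·sin47° − 750 − 2100 = 0 → O_y = 2850 − 2785.93 × 0.731354 = 812.5 lb.

T = 2786 lb, O_x = 1900 lb, O_y = 812.5 lb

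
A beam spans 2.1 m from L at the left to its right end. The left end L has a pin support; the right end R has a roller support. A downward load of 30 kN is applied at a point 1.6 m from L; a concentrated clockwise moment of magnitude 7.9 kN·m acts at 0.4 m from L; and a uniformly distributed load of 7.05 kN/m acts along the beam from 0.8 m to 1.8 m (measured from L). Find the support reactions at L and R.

Resultant of the distributed load: 7.05 × 1 = 7.05 kN at 1.3 m from L.
ΣM about L: R_y·2.1 − 30·1.6 − 7.9 − (7.05·1)·1.3 = 0 → R_y = 65.065/2.1 = 30.9833 ≈ 30.98 kN.
ΣF_y = 0: L_y + 30.9833 − 30 − 7.05·1 = 0 → L_y = 6.067 kN.
ΣF_x = 0: no horizontal applied forces, so L_x = 0.

L_x = 0, L_y = 6.067 kN, R_y = 30.98 kN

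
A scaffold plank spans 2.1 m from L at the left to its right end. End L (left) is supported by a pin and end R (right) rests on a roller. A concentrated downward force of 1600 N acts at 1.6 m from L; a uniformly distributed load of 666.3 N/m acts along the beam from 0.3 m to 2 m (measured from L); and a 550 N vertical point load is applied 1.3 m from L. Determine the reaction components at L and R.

Resultant of the distributed load: 666.3 × 1.7 = 1132.71 N at 1.15 m from L.
ΣM about L: R_y·2.1 − 1600·1.6 − (666.3·1.7)·1.15 − 550·1.3 = 0 → R_y = 4577.6165/2.1 = 2179.82 ≈ 2180 N.
ΣF_y = 0: L_y + 2179.82 − 1600 − 666.3·1.7 − 550 = 0 → L_y = 1103 N.
ΣF_x = 0: no horizontal applied forces, so L_x = 0.

L_x = 0, L_y = 1103 N, R_y = 2180 N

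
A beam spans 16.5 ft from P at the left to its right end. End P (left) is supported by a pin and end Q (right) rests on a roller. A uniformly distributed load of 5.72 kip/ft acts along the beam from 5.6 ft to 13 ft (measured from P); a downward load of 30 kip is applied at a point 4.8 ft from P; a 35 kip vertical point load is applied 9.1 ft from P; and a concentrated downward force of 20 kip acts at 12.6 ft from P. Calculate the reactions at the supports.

P_x = 0, P_y = 60.17 kip, Q_y = 67.16 kip

Resultant of the distributed load: 5.72 × 7.4 = 42.328 kip at 9.3 ft from P.
Moments about P: Q_y·16.5 − (5.72·7.4)·9.3 − 30·4.8 − 35·9.1 − 20·12.6 = 0 → Q_y = 1108.1504/16.5 = 67.1606 ≈ 67.16 kip.
ΣF_y = 0: P_y + 67.1606 − 5.72·7.4 − 30 − 35 − 20 = 0 → P_y = 60.17 kip.
ΣF_x = 0: no horizontal applied forces, so P_x = 0.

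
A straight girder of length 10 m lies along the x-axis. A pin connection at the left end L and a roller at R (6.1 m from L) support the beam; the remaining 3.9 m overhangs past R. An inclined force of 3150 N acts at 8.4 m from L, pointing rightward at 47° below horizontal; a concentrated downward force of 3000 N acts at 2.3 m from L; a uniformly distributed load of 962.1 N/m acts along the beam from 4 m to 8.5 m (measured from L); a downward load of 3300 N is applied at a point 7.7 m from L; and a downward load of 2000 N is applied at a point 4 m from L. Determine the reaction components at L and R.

Resultant of the distributed load: 962.1 × 4.5 = 4329.45 N at 6.25 m from L.
Moments about L: R_y·6.1 − 3150·sin47°·8.4 − 3000·2.3 − (962.1·4.5)·6.25 − 3300·7.7 − 2000·4 = 0 → R_y = 86720.7/6.1 = 14216.5 ≈ 14220 N.
ΣF_y = 0: L_y + 14216.5 − 3150·sin47° − 3000 − 962.1·4.5 − 3300 − 2000 = 0 → L_y = 716.7 N.
ΣF_x = 0: L_x + 3150·cos47° = 0 → L_x = -2148 N.

L_x = -2148 N, L_y = 716.7 N, R_y = 14220 N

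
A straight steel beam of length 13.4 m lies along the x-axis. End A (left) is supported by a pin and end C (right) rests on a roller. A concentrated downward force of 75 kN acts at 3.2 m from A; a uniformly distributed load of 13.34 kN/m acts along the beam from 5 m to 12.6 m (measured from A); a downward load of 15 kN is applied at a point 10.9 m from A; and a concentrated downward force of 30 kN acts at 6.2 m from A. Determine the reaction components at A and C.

A_x = 0, A_y = 110.8 kN, C_y = 110.6 kN

Resultant of the distributed load: 13.34 × 7.6 = 101.384 kN at 8.8 m from A.
Taking moments about A: C_y·13.4 − 75·3.2 − (13.34·7.6)·8.8 − 15·10.9 − 30·6.2 = 0 → C_y = 1481.6792/13.4 = 110.573 ≈ 110.6 kN.
ΣF_y = 0: A_y + 110.573 − 75 − 13.34·7.6 − 15 − 30 = 0 → A_y = 110.8 kN.
ΣF_x = 0: no horizontal applied forces, so A_x = 0.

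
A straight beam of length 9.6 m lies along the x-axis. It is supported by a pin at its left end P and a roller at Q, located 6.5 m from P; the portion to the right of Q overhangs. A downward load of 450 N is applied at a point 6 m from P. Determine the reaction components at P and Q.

P_x = 0, P_y = 34.62 N, Q_y = 415.4 N

Taking moments about P: Q_y·6.5 − 450·6 = 0 → Q_y = 2700/6.5 = 415.385 ≈ 415.4 N.
ΣF_y = 0: P_y + 415.385 − 450 = 0 → P_y = 34.62 N.
ΣF_x = 0: no horizontal applied forces, so P_x = 0.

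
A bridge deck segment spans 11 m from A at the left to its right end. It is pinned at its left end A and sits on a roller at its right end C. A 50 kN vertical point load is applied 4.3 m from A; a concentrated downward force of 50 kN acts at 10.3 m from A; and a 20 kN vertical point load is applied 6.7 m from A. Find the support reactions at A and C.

Moments about A: C_y·11 − 50·4.3 − 50·10.3 − 20·6.7 = 0 → C_y = 864/11 = 78.5455 ≈ 78.55 kN.
ΣF_y = 0: A_y + 78.5455 − 50 − 50 − 20 = 0 → A_y = 41.45 kN.
ΣF_x = 0: no horizontal applied forces, so A_x = 0.

A_x = 0, A_y = 41.45 kN, C_y = 78.55 kN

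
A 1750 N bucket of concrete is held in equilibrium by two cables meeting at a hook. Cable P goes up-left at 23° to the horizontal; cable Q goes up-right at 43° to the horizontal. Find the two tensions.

ΣF_x = 0: −T_P·cos23° + T_Q·cos43° = 0 → T_Q = 1.25863·T_P.
ΣF_y = 0: T_P·sin23° + T_Q·sin43° = 1750.
Substitute: T_P·(0.390731 + 1.25863·0.681998) = 1750 → T_P = 1400.99 ≈ 1401 N.
Then T_Q = 1.25863 × 1400.99 = 1763 N.

T_P = 1401 N, T_Q = 1763 N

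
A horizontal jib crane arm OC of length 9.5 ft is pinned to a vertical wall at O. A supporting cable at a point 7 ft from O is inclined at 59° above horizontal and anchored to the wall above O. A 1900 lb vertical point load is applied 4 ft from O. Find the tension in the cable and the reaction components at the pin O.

T = 1267 lb, O_x = 652.4 lb, O_y = 814.3 lb

ΣM about O: T·sin59°·7 − 1900·4 = 0 → T = 7600/(7·0.857167) = 1266.63 ≈ 1267 lb.
ΣF_x = 0: O_x − T·cos59° = 0 → O_x = 1266.63 × 0.515038 = 652.4 lb.
ΣF_y = 0: O_y + T·sin59° − 1900 = 0 → O_y = 1900 − 1266.63 × 0.857167 = 814.3 lb.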